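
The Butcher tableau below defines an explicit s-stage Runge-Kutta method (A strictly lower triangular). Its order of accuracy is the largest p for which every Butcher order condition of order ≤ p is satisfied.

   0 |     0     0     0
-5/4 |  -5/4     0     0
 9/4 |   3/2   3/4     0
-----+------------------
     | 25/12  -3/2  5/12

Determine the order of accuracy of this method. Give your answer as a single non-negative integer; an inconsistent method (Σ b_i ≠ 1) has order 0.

1

b = (25/12, -3/2, 5/12)
c = (0, -5/4, 9/4)
Ac = (0, 0, -15/16)
Σ b_i: 25/12·1 + (-3/2)·1 + 5/12·1 = 1 ✓
b·c: (-3/2)·(-5/4) + 5/12·9/4 = 45/16 ≠ 1/2 ⇒ order 1.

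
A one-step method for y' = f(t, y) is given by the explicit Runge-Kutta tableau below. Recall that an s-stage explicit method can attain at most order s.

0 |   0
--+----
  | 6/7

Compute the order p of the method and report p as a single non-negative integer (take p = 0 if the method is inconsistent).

0

b = (6/7)
c = (0)
Σ b_i: 6/7·1 = 6/7 ≠ 1 ⇒ order 0.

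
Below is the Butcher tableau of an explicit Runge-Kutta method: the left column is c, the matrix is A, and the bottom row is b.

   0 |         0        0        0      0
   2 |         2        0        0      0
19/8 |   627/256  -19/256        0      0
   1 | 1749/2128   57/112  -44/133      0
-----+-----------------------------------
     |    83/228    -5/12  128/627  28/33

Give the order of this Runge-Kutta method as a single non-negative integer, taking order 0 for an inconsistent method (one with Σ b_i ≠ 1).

4

b = (83/228, -5/12, 128/627, 28/33)
c = (0, 2, 19/8, 1)
Ac = (0, 0, -19/128, 13/56)
Σ b_i: 83/228·1 + (-5/12)·1 + 128/627·1 + 28/33·1 = 1 ✓
b·c: (-5/12)·2 + 128/627·19/8 + 28/33·1 = 1/2 ✓
b·c²: (-5/12)·4 + 128/627·361/64 + 28/33·1 = 1/3 ✓
b·Ac: 128/627·(-19/128) + 28/33·13/56 = 1/6 ✓
b·c³: (-5/12)·8 + 128/627·6859/512 + 28/33·1 = 1/4 ✓
b·(c∘Ac): 128/627·(-361/1024) + 28/33·13/56 = 1/8 ✓
b·Ac²: 128/627·(-19/64) + 28/33·19/112 = 1/12 ✓
b·A²c: 28/33·11/224 = 1/24 ✓; 4 stages ⇒ order 4.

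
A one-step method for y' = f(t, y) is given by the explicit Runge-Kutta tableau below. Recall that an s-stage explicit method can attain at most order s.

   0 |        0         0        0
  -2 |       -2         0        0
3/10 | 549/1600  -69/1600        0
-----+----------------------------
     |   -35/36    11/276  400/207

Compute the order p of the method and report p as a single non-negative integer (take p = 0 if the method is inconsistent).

b = (-35/36, 11/276, 400/207)
c = (0, -2, 3/10)
Ac = (0, 0, 69/800)
Σ b_i: (-35/36)·1 + 11/276·1 + 400/207·1 = 1 ✓
b·c: 11/276·(-2) + 400/207·3/10 = 1/2 ✓
b·c²: 11/276·4 + 400/207·9/100 = 1/3 ✓
b·Ac: 400/207·69/800 = 1/6 ✓; 3 stages ⇒ order 3.

3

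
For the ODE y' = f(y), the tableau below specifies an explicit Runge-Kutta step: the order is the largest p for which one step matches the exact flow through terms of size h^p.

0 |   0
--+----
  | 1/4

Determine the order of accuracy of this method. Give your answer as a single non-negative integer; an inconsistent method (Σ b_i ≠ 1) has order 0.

b = (1/4)
c = (0)
Σ b_i: 1/4·1 = 1/4 ≠ 1 ⇒ order 0.

0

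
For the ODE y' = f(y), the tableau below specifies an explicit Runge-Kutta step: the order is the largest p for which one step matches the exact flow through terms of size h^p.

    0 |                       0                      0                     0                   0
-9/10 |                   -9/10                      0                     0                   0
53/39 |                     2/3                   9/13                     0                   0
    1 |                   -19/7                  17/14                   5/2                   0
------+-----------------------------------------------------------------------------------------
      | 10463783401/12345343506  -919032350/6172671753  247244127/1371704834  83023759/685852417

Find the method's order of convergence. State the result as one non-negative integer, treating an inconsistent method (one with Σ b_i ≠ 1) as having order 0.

b = (10463783401/12345343506, -919032350/6172671753, 247244127/1371704834, 83023759/685852417)
c = (0, -9/10, 53/39, 1)
Ac = (0, 0, -81/130, 12583/5460)
Σ b_i: 10463783401/12345343506·1 + (-919032350/6172671753)·1 + 247244127/1371704834·1 + 83023759/685852417·1 = 1 ✓
b·c: (-919032350/6172671753)·(-9/10) + 247244127/1371704834·53/39 + 83023759/685852417·1 = 1/2 ✓
b·c²: (-919032350/6172671753)·81/100 + 247244127/1371704834·2809/1521 + 83023759/685852417·1 = 1/3 ✓
b·Ac: 247244127/1371704834·(-81/130) + 83023759/685852417·12583/5460 = 1/6 ✓
b·c³: (-919032350/6172671753)·(-729/1000) + 247244127/1371704834·148877/59319 + 83023759/685852417·1 = 1094484054649/1604894655780 ≠ 1/4 ⇒ order 3.
b·(c∘Ac): 247244127/1371704834·(-1431/1690) + 83023759/685852417·12583/5460 = 1299875362/10287786255 ≠ 1/8
b·Ac²: 247244127/1371704834·729/1300 + 83023759/685852417·11925917/2129400 = 312569179157/401223663945 ≠ 1/12
b·A²c: 83023759/685852417·(-81/52) = -517301883/2743409668 ≠ 1/24

3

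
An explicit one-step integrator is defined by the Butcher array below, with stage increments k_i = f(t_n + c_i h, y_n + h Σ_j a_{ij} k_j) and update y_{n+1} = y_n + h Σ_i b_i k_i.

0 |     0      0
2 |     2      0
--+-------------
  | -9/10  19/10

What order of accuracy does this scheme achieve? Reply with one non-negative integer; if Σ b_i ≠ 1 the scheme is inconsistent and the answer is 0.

b = (-9/10, 19/10)
c = (0, 2)
Σ b_i: (-9/10)·1 + 19/10·1 = 1 ✓
b·c: 19/10·2 = 19/5 ≠ 1/2 ⇒ order 1.

1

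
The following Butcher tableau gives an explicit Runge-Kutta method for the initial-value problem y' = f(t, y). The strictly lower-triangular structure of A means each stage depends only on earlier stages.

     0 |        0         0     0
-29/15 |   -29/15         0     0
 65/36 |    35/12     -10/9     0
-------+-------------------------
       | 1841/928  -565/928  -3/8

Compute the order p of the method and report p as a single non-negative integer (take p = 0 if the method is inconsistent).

b = (1841/928, -565/928, -3/8)
c = (0, -29/15, 65/36)
Ac = (0, 0, 58/27)
Σ b_i: 1841/928·1 + (-565/928)·1 + (-3/8)·1 = 1 ✓
b·c: (-565/928)·(-29/15) + (-3/8)·65/36 = 1/2 ✓
b·c²: (-565/928)·841/225 + (-3/8)·4225/1296 = -60449/17280 ≠ 1/3 ⇒ order 2.
b·Ac: (-3/8)·58/27 = -29/36 ≠ 1/6

2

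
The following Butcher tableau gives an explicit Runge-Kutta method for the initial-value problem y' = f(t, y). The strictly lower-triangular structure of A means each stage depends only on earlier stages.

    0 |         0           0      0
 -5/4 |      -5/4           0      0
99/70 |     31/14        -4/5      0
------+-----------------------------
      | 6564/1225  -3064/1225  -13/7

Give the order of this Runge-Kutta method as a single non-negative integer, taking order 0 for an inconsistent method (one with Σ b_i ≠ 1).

b = (6564/1225, -3064/1225, -13/7)
c = (0, -5/4, 99/70)
Ac = (0, 0, 1)
Σ b_i: 6564/1225·1 + (-3064/1225)·1 + (-13/7)·1 = 1 ✓
b·c: (-3064/1225)·(-5/4) + (-13/7)·99/70 = 1/2 ✓
b·c²: (-3064/1225)·25/16 + (-13/7)·9801/4900 = -261463/34300 ≠ 1/3 ⇒ order 2.
b·Ac: (-13/7)·1 = -13/7 ≠ 1/6

2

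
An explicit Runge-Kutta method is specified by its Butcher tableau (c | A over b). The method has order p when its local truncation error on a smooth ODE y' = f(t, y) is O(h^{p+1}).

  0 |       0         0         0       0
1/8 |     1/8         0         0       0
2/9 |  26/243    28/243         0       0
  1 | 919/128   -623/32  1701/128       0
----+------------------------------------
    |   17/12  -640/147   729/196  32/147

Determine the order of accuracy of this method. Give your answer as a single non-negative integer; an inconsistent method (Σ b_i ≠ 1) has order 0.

4

b = (17/12, -640/147, 729/196, 32/147)
c = (0, 1/8, 2/9, 1)
Ac = (0, 0, 7/486, 133/256)
Σ b_i: 17/12·1 + (-640/147)·1 + 729/196·1 + 32/147·1 = 1 ✓
b·c: (-640/147)·1/8 + 729/196·2/9 + 32/147·1 = 1/2 ✓
b·c²: (-640/147)·1/64 + 729/196·4/81 + 32/147·1 = 1/3 ✓
b·Ac: 729/196·7/486 + 32/147·133/256 = 1/6 ✓
b·c³: (-640/147)·1/512 + 729/196·8/729 + 32/147·1 = 1/4 ✓
b·(c∘Ac): 729/196·7/2187 + 32/147·133/256 = 1/8 ✓
b·Ac²: 729/196·7/3888 + 32/147·721/2048 = 1/12 ✓
b·A²c: 32/147·49/256 = 1/24 ✓; 4 stages ⇒ order 4.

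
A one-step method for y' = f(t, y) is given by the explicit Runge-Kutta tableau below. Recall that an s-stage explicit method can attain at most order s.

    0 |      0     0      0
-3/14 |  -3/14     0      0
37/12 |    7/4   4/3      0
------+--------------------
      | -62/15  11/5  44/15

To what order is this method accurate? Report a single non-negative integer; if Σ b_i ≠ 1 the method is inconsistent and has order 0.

1

b = (-62/15, 11/5, 44/15)
c = (0, -3/14, 37/12)
Ac = (0, 0, -2/7)
Σ b_i: (-62/15)·1 + 11/5·1 + 44/15·1 = 1 ✓
b·c: 11/5·(-3/14) + 44/15·37/12 = 5401/630 ≠ 1/2 ⇒ order 1.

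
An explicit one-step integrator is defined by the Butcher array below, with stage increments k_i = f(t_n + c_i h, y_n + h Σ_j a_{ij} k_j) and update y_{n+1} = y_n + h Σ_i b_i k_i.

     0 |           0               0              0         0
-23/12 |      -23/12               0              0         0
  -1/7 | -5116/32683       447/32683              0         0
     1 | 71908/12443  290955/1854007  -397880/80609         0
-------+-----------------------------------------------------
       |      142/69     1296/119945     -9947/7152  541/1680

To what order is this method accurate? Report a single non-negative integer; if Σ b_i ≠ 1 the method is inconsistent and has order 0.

b = (142/69, 1296/119945, -9947/7152, 541/1680)
c = (0, -23/12, -1/7, 1)
Ac = (0, 0, -149/5684, 875/2164)
Σ b_i: 142/69·1 + 1296/119945·1 + (-9947/7152)·1 + 541/1680·1 = 1 ✓
b·c: 1296/119945·(-23/12) + (-9947/7152)·(-1/7) + 541/1680·1 = 1/2 ✓
b·c²: 1296/119945·529/144 + (-9947/7152)·1/49 + 541/1680·1 = 1/3 ✓
b·Ac: (-9947/7152)·(-149/5684) + 541/1680·875/2164 = 1/6 ✓
b·c³: 1296/119945·(-12167/1728) + (-9947/7152)·(-1/343) + 541/1680·1 = 1/4 ✓
b·(c∘Ac): (-9947/7152)·149/39788 + 541/1680·875/2164 = 1/8 ✓
b·Ac²: (-9947/7152)·3427/68208 + 541/1680·12355/25968 = 1/12 ✓
b·A²c: 541/1680·70/541 = 1/24 ✓; 4 stages ⇒ order 4.

4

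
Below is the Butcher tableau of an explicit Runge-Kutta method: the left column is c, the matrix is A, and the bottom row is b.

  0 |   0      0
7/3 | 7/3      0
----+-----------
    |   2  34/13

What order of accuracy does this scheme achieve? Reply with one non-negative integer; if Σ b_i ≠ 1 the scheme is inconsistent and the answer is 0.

b = (2, 34/13)
c = (0, 7/3)
Σ b_i: 2·1 + 34/13·1 = 60/13 ≠ 1 ⇒ order 0.

0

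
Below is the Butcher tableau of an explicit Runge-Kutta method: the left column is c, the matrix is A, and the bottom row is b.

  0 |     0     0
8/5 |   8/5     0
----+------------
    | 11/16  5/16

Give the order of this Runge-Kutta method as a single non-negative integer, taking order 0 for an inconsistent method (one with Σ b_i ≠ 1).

2

b = (11/16, 5/16)
c = (0, 8/5)
Σ b_i: 11/16·1 + 5/16·1 = 1 ✓
b·c: 5/16·8/5 = 1/2 ✓; 2 stages ⇒ order 2.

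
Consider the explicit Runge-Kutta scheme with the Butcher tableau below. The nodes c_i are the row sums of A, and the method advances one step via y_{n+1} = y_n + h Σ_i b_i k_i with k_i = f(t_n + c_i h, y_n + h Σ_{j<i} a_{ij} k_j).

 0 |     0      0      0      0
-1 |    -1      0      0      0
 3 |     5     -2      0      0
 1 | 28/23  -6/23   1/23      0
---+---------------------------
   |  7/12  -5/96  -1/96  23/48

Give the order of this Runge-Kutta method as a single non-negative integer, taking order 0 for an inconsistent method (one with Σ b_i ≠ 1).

4

b = (7/12, -5/96, -1/96, 23/48)
c = (0, -1, 3, 1)
Ac = (0, 0, 2, 9/23)
Σ b_i: 7/12·1 + (-5/96)·1 + (-1/96)·1 + 23/48·1 = 1 ✓
b·c: (-5/96)·(-1) + (-1/96)·3 + 23/48·1 = 1/2 ✓
b·c²: (-5/96)·1 + (-1/96)·9 + 23/48·1 = 1/3 ✓
b·Ac: (-1/96)·2 + 23/48·9/23 = 1/6 ✓
b·c³: (-5/96)·(-1) + (-1/96)·27 + 23/48·1 = 1/4 ✓
b·(c∘Ac): (-1/96)·6 + 23/48·9/23 = 1/8 ✓
b·Ac²: (-1/96)·(-2) + 23/48·3/23 = 1/12 ✓
b·A²c: 23/48·2/23 = 1/24 ✓; 4 stages ⇒ order 4.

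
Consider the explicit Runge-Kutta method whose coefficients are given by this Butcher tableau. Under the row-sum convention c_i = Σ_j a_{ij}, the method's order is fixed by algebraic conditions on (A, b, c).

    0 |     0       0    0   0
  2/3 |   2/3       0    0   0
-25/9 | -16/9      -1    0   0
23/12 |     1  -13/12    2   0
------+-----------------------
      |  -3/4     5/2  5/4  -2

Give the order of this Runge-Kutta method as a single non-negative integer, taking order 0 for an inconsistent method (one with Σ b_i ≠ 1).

1

b = (-3/4, 5/2, 5/4, -2)
c = (0, 2/3, -25/9, 23/12)
Ac = (0, 0, -2/3, -113/18)
Σ b_i: (-3/4)·1 + 5/2·1 + 5/4·1 + (-2)·1 = 1 ✓
b·c: 5/2·2/3 + 5/4·(-25/9) + (-2)·23/12 = -203/36 ≠ 1/2 ⇒ order 1.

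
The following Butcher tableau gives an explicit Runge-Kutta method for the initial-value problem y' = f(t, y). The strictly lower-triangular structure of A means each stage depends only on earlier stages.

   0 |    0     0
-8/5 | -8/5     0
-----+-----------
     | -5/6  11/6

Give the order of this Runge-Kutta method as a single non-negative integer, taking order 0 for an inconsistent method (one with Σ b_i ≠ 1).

b = (-5/6, 11/6)
c = (0, -8/5)
Σ b_i: (-5/6)·1 + 11/6·1 = 1 ✓
b·c: 11/6·(-8/5) = -44/15 ≠ 1/2 ⇒ order 1.

1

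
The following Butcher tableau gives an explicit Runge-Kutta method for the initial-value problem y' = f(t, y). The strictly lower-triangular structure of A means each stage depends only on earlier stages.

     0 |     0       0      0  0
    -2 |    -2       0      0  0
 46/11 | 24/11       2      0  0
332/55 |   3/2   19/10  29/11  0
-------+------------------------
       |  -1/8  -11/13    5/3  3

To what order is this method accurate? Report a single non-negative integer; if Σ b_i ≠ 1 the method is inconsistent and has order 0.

b = (-1/8, -11/13, 5/3, 3)
c = (0, -2, 46/11, 332/55)
Ac = (0, 0, -4, 4371/605)
Σ b_i: (-1/8)·1 + (-11/13)·1 + 5/3·1 + 3·1 = 1153/312 ≠ 1 ⇒ order 0.

0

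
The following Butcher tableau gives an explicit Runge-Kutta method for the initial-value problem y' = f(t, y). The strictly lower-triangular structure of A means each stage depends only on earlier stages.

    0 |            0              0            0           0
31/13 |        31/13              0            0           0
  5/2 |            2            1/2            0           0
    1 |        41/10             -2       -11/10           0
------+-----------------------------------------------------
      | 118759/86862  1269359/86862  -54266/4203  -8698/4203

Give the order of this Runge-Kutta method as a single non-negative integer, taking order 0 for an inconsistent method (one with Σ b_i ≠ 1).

3

b = (118759/86862, 1269359/86862, -54266/4203, -8698/4203)
c = (0, 31/13, 5/2, 1)
Ac = (0, 0, 31/26, -391/52)
Σ b_i: 118759/86862·1 + 1269359/86862·1 + (-54266/4203)·1 + (-8698/4203)·1 = 1 ✓
b·c: 1269359/86862·31/13 + (-54266/4203)·5/2 + (-8698/4203)·1 = 1/2 ✓
b·c²: 1269359/86862·961/169 + (-54266/4203)·25/4 + (-8698/4203)·1 = 1/3 ✓
b·Ac: (-54266/4203)·31/26 + (-8698/4203)·(-391/52) = 1/6 ✓
b·c³: 1269359/86862·29791/2197 + (-54266/4203)·125/8 + (-8698/4203)·1 = -411665/72852 ≠ 1/4 ⇒ order 3.
b·(c∘Ac): (-54266/4203)·155/52 + (-8698/4203)·(-391/52) = -417526/18213 ≠ 1/8
b·Ac²: (-54266/4203)·961/338 + (-8698/4203)·(-24671/1352) = 76793/72852 ≠ 1/12
b·A²c: (-8698/4203)·(-341/260) = 1483009/546390 ≠ 1/24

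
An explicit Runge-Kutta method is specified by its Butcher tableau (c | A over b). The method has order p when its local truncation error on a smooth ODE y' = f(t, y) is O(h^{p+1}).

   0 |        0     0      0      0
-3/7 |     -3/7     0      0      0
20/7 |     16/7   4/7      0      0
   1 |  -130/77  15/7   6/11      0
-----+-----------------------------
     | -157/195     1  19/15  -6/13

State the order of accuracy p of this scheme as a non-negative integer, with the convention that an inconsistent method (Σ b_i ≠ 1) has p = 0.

1

b = (-157/195, 1, 19/15, -6/13)
c = (0, -3/7, 20/7, 1)
Ac = (0, 0, -12/49, 345/539)
Σ b_i: (-157/195)·1 + 1·1 + 19/15·1 + (-6/13)·1 = 1 ✓
b·c: 1·(-3/7) + 19/15·20/7 + (-6/13)·1 = 745/273 ≠ 1/2 ⇒ order 1.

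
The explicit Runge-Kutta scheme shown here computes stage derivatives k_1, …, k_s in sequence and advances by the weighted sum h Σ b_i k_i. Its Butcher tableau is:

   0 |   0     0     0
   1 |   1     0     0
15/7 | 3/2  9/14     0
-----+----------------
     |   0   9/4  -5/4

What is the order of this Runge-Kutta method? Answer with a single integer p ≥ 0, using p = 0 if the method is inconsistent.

1

b = (0, 9/4, -5/4)
c = (0, 1, 15/7)
Ac = (0, 0, 9/14)
Σ b_i: 9/4·1 + (-5/4)·1 = 1 ✓
b·c: 9/4·1 + (-5/4)·15/7 = -3/7 ≠ 1/2 ⇒ order 1.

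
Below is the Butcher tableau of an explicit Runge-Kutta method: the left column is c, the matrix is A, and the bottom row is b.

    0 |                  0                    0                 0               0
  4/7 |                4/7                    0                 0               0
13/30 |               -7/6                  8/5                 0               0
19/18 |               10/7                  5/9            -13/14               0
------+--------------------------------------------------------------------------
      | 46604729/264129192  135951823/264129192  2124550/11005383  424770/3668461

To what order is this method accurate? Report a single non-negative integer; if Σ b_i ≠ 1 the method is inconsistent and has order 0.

b = (46604729/264129192, 135951823/264129192, 2124550/11005383, 424770/3668461)
c = (0, 4/7, 13/30, 19/18)
Ac = (0, 0, 32/35, -107/1260)
Σ b_i: 46604729/264129192·1 + 135951823/264129192·1 + 2124550/11005383·1 + 424770/3668461·1 = 1 ✓
b·c: 135951823/264129192·4/7 + 2124550/11005383·13/30 + 424770/3668461·19/18 = 1/2 ✓
b·c²: 135951823/264129192·16/49 + 2124550/11005383·169/900 + 424770/3668461·361/324 = 1/3 ✓
b·Ac: 2124550/11005383·32/35 + 424770/3668461·(-107/1260) = 1/6 ✓
b·c³: 135951823/264129192·64/343 + 2124550/11005383·2197/27000 + 424770/3668461·6859/5832 = 2210126113/8914360230 ≠ 1/4 ⇒ order 3.
b·(c∘Ac): 2124550/11005383·208/525 + 424770/3668461·(-2033/22680) = 26189975/396193788 ≠ 1/8
b·Ac²: 2124550/11005383·128/245 + 424770/3668461·69/9800 = 1096562339/10785275340 ≠ 1/12
b·A²c: 424770/3668461·(-208/245) = -17670432/179754589 ≠ 1/24

3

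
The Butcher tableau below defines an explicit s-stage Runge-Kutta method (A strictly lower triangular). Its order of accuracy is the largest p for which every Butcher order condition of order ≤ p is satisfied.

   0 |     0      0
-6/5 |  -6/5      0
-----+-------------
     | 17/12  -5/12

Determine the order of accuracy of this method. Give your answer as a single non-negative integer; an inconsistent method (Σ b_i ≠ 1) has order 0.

2

b = (17/12, -5/12)
c = (0, -6/5)
Σ b_i: 17/12·1 + (-5/12)·1 = 1 ✓
b·c: (-5/12)·(-6/5) = 1/2 ✓; 2 stages ⇒ order 2.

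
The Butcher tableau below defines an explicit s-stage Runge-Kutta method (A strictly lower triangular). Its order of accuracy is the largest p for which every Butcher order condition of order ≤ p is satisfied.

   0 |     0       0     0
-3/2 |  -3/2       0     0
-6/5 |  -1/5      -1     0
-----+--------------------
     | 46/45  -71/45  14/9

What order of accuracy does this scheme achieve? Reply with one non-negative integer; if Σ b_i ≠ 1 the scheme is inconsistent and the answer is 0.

2

b = (46/45, -71/45, 14/9)
c = (0, -3/2, -6/5)
Ac = (0, 0, 3/2)
Σ b_i: 46/45·1 + (-71/45)·1 + 14/9·1 = 1 ✓
b·c: (-71/45)·(-3/2) + 14/9·(-6/5) = 1/2 ✓
b·c²: (-71/45)·9/4 + 14/9·36/25 = -131/100 ≠ 1/3 ⇒ order 2.
b·Ac: 14/9·3/2 = 7/3 ≠ 1/6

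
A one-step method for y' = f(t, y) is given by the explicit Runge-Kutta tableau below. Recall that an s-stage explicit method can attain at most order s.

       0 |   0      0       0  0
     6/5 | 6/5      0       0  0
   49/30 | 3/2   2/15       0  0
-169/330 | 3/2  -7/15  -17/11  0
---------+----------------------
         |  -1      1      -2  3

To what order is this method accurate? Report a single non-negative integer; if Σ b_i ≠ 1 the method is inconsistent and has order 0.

1

b = (-1, 1, -2, 3)
c = (0, 6/5, 49/30, -169/330)
Ac = (0, 0, 4/25, -5089/1650)
Σ b_i: (-1)·1 + 1·1 + (-2)·1 + 3·1 = 1 ✓
b·c: 1·6/5 + (-2)·49/30 + 3·(-169/330) = -1189/330 ≠ 1/2 ⇒ order 1.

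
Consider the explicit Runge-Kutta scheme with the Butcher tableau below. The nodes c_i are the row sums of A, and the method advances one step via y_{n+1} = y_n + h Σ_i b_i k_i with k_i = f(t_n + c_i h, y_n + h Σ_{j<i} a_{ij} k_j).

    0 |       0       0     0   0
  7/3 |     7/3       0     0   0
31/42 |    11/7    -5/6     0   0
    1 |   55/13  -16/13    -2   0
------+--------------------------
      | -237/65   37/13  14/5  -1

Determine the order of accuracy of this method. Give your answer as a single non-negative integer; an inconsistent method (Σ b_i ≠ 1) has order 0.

b = (-237/65, 37/13, 14/5, -1)
c = (0, 7/3, 31/42, 1)
Ac = (0, 0, -35/18, -1187/273)
Σ b_i: (-237/65)·1 + 37/13·1 + 14/5·1 + (-1)·1 = 1 ✓
b·c: 37/13·7/3 + 14/5·31/42 + (-1)·1 = 501/65 ≠ 1/2 ⇒ order 1.

1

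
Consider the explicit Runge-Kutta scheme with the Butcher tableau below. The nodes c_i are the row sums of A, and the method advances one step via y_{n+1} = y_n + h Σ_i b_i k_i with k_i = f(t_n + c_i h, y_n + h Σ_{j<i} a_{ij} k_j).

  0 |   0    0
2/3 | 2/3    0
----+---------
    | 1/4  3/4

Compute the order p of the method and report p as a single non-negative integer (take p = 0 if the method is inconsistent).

2

b = (1/4, 3/4)
c = (0, 2/3)
Σ b_i: 1/4·1 + 3/4·1 = 1 ✓
b·c: 3/4·2/3 = 1/2 ✓; 2 stages ⇒ order 2.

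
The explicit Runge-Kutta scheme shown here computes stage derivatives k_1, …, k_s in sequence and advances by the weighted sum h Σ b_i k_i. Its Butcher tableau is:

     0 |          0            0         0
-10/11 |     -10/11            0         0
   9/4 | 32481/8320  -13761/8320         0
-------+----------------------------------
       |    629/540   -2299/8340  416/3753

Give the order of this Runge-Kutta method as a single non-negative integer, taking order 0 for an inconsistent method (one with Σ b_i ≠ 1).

3

b = (629/540, -2299/8340, 416/3753)
c = (0, -10/11, 9/4)
Ac = (0, 0, 1251/832)
Σ b_i: 629/540·1 + (-2299/8340)·1 + 416/3753·1 = 1 ✓
b·c: (-2299/8340)·(-10/11) + 416/3753·9/4 = 1/2 ✓
b·c²: (-2299/8340)·100/121 + 416/3753·81/16 = 1/3 ✓
b·Ac: 416/3753·1251/832 = 1/6 ✓; 3 stages ⇒ order 3.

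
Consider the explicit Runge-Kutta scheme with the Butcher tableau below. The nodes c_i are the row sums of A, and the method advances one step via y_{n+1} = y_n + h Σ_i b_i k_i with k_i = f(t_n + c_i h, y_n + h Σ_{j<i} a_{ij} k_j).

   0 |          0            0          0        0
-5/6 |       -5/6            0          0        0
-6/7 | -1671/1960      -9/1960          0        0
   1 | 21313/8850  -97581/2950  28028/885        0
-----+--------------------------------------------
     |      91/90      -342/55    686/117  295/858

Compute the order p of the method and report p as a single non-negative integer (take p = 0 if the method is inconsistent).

b = (91/90, -342/55, 686/117, 295/858)
c = (0, -5/6, -6/7, 1)
Ac = (0, 0, 3/784, 99/236)
Σ b_i: 91/90·1 + (-342/55)·1 + 686/117·1 + 295/858·1 = 1 ✓
b·c: (-342/55)·(-5/6) + 686/117·(-6/7) + 295/858·1 = 1/2 ✓
b·c²: (-342/55)·25/36 + 686/117·36/49 + 295/858·1 = 1/3 ✓
b·Ac: 686/117·3/784 + 295/858·99/236 = 1/6 ✓
b·c³: (-342/55)·(-125/216) + 686/117·(-216/343) + 295/858·1 = 1/4 ✓
b·(c∘Ac): 686/117·(-9/2744) + 295/858·99/236 = 1/8 ✓
b·Ac²: 686/117·(-5/1568) + 295/858·2101/7080 = 1/12 ✓
b·A²c: 295/858·143/1180 = 1/24 ✓; 4 stages ⇒ order 4.

4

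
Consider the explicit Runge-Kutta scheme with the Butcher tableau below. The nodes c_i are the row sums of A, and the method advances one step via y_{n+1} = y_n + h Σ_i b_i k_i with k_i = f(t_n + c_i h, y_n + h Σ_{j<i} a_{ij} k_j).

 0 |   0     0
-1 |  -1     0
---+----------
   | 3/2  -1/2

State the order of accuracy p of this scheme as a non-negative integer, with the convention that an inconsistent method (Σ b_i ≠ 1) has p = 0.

2

b = (3/2, -1/2)
c = (0, -1)
Σ b_i: 3/2·1 + (-1/2)·1 = 1 ✓
b·c: (-1/2)·(-1) = 1/2 ✓; 2 stages ⇒ order 2.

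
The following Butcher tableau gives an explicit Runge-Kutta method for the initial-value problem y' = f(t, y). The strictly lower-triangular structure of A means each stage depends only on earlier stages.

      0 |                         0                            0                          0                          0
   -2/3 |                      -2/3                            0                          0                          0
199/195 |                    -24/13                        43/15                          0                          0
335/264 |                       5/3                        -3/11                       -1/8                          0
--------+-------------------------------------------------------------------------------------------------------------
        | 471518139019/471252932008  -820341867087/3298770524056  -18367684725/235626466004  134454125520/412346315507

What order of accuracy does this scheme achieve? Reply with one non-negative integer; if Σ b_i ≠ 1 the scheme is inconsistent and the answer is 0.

3

b = (471518139019/471252932008, -820341867087/3298770524056, -18367684725/235626466004, 134454125520/412346315507)
c = (0, -2/3, 199/195, 335/264)
Ac = (0, 0, -86/45, 931/17160)
Σ b_i: 471518139019/471252932008·1 + (-820341867087/3298770524056)·1 + (-18367684725/235626466004)·1 + 134454125520/412346315507·1 = 1 ✓
b·c: (-820341867087/3298770524056)·(-2/3) + (-18367684725/235626466004)·199/195 + 134454125520/412346315507·335/264 = 1/2 ✓
b·c²: (-820341867087/3298770524056)·4/9 + (-18367684725/235626466004)·39601/38025 + 134454125520/412346315507·112225/69696 = 1/3 ✓
b·Ac: (-18367684725/235626466004)·(-86/45) + 134454125520/412346315507·931/17160 = 1/6 ✓
b·c³: (-820341867087/3298770524056)·(-8/27) + (-18367684725/235626466004)·7880599/7414875 + 134454125520/412346315507·37595375/18399744 = 7970421332430311/12130050469885920 ≠ 1/4 ⇒ order 3.
b·(c∘Ac): (-18367684725/235626466004)·(-17114/8775) + 134454125520/412346315507·62377/906048 = 370009596629/2120638194036 ≠ 1/8
b·Ac²: (-18367684725/235626466004)·172/135 + 134454125520/412346315507·(-841211/3346200) = -6247294372543/34460370653085 ≠ 1/12
b·A²c: 134454125520/412346315507·43/180 = 32119596652/412346315507 ≠ 1/24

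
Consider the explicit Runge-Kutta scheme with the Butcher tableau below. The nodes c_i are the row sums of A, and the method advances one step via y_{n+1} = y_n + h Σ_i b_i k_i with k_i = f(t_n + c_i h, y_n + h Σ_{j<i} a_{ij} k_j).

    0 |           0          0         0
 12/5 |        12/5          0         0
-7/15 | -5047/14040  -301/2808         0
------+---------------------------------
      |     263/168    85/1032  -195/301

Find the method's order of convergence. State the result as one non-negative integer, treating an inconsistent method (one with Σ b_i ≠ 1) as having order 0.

b = (263/168, 85/1032, -195/301)
c = (0, 12/5, -7/15)
Ac = (0, 0, -301/1170)
Σ b_i: 263/168·1 + 85/1032·1 + (-195/301)·1 = 1 ✓
b·c: 85/1032·12/5 + (-195/301)·(-7/15) = 1/2 ✓
b·c²: 85/1032·144/25 + (-195/301)·49/225 = 1/3 ✓
b·Ac: (-195/301)·(-301/1170) = 1/6 ✓; 3 stages ⇒ order 3.

3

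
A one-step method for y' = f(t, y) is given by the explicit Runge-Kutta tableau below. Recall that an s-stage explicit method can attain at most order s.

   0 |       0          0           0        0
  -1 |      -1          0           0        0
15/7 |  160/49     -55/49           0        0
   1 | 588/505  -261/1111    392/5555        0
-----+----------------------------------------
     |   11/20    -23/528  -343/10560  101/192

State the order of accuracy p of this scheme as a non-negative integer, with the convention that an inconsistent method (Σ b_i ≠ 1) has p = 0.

b = (11/20, -23/528, -343/10560, 101/192)
c = (0, -1, 15/7, 1)
Ac = (0, 0, 55/49, 39/101)
Σ b_i: 11/20·1 + (-23/528)·1 + (-343/10560)·1 + 101/192·1 = 1 ✓
b·c: (-23/528)·(-1) + (-343/10560)·15/7 + 101/192·1 = 1/2 ✓
b·c²: (-23/528)·1 + (-343/10560)·225/49 + 101/192·1 = 1/3 ✓
b·Ac: (-343/10560)·55/49 + 101/192·39/101 = 1/6 ✓
b·c³: (-23/528)·(-1) + (-343/10560)·3375/343 + 101/192·1 = 1/4 ✓
b·(c∘Ac): (-343/10560)·825/343 + 101/192·39/101 = 1/8 ✓
b·Ac²: (-343/10560)·(-55/49) + 101/192·9/101 = 1/12 ✓
b·A²c: 101/192·8/101 = 1/24 ✓; 4 stages ⇒ order 4.

4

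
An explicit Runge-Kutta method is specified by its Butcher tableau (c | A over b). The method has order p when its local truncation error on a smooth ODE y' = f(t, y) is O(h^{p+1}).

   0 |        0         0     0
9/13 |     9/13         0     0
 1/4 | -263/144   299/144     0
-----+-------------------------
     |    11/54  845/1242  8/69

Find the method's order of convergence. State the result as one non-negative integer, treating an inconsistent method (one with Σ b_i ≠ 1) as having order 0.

3

b = (11/54, 845/1242, 8/69)
c = (0, 9/13, 1/4)
Ac = (0, 0, 23/16)
Σ b_i: 11/54·1 + 845/1242·1 + 8/69·1 = 1 ✓
b·c: 845/1242·9/13 + 8/69·1/4 = 1/2 ✓
b·c²: 845/1242·81/169 + 8/69·1/16 = 1/3 ✓
b·Ac: 8/69·23/16 = 1/6 ✓; 3 stages ⇒ order 3.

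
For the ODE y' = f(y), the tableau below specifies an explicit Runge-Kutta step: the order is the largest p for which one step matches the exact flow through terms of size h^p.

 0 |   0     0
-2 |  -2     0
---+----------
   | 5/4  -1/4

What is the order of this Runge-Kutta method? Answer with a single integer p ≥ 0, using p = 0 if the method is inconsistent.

2

b = (5/4, -1/4)
c = (0, -2)
Σ b_i: 5/4·1 + (-1/4)·1 = 1 ✓
b·c: (-1/4)·(-2) = 1/2 ✓; 2 stages ⇒ order 2.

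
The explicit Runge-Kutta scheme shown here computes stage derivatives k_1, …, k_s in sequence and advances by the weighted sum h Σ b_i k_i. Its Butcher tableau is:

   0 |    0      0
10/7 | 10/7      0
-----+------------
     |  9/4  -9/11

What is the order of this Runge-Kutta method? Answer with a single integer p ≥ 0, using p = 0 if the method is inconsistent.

b = (9/4, -9/11)
c = (0, 10/7)
Σ b_i: 9/4·1 + (-9/11)·1 = 63/44 ≠ 1 ⇒ order 0.

0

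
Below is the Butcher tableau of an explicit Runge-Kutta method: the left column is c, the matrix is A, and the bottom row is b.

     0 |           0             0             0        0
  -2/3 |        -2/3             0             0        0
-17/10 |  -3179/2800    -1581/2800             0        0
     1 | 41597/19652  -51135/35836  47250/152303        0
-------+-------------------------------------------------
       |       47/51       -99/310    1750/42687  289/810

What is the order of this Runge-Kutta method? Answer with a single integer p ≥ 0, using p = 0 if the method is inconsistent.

b = (47/51, -99/310, 1750/42687, 289/810)
c = (0, -2/3, -17/10, 1)
Ac = (0, 0, 527/1400, 245/578)
Σ b_i: 47/51·1 + (-99/310)·1 + 1750/42687·1 + 289/810·1 = 1 ✓
b·c: (-99/310)·(-2/3) + 1750/42687·(-17/10) + 289/810·1 = 1/2 ✓
b·c²: (-99/310)·4/9 + 1750/42687·289/100 + 289/810·1 = 1/3 ✓
b·Ac: 1750/42687·527/1400 + 289/810·245/578 = 1/6 ✓
b·c³: (-99/310)·(-8/27) + 1750/42687·(-4913/1000) + 289/810·1 = 1/4 ✓
b·(c∘Ac): 1750/42687·(-8959/14000) + 289/810·245/578 = 1/8 ✓
b·Ac²: 1750/42687·(-527/2100) + 289/810·455/1734 = 1/12 ✓
b·A²c: 289/810·135/1156 = 1/24 ✓; 4 stages ⇒ order 4.

4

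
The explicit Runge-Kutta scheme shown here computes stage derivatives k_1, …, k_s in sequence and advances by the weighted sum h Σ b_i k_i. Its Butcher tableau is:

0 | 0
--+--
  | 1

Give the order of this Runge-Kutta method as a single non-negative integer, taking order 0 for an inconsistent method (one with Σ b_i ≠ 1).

b = (1)
c = (0)
Σ b_i: 1·1 = 1 ✓; 1 stage ⇒ order 1.

1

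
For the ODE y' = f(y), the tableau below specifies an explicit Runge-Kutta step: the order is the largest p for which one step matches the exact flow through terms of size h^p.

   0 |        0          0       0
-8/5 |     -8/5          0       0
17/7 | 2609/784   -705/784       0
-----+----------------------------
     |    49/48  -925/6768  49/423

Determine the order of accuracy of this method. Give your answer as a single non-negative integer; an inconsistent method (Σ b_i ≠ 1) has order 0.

b = (49/48, -925/6768, 49/423)
c = (0, -8/5, 17/7)
Ac = (0, 0, 141/98)
Σ b_i: 49/48·1 + (-925/6768)·1 + 49/423·1 = 1 ✓
b·c: (-925/6768)·(-8/5) + 49/423·17/7 = 1/2 ✓
b·c²: (-925/6768)·64/25 + 49/423·289/49 = 1/3 ✓
b·Ac: 49/423·141/98 = 1/6 ✓; 3 stages ⇒ order 3.

3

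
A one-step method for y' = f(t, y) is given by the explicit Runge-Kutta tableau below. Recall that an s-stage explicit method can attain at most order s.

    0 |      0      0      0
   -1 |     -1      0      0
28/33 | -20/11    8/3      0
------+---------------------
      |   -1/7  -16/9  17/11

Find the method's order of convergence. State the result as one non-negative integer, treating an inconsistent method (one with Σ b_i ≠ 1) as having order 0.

b = (-1/7, -16/9, 17/11)
c = (0, -1, 28/33)
Ac = (0, 0, -8/3)
Σ b_i: (-1/7)·1 + (-16/9)·1 + 17/11·1 = -260/693 ≠ 1 ⇒ order 0.

0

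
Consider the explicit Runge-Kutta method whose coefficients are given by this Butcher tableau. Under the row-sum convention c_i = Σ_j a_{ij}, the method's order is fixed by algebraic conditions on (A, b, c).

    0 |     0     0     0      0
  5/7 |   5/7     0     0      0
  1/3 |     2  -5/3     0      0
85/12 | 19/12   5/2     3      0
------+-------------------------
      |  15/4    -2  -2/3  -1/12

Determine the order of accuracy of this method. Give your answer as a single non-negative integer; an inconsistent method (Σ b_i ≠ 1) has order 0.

b = (15/4, -2, -2/3, -1/12)
c = (0, 5/7, 1/3, 85/12)
Ac = (0, 0, -25/21, 39/14)
Σ b_i: 15/4·1 + (-2)·1 + (-2/3)·1 + (-1/12)·1 = 1 ✓
b·c: (-2)·5/7 + (-2/3)·1/3 + (-1/12)·85/12 = -251/112 ≠ 1/2 ⇒ order 1.

1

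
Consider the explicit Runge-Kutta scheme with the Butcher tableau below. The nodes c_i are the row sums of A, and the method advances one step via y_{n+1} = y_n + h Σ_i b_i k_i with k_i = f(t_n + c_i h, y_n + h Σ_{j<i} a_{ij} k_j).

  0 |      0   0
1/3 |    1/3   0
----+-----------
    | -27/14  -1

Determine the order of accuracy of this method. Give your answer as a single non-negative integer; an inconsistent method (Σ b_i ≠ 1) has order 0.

b = (-27/14, -1)
c = (0, 1/3)
Σ b_i: (-27/14)·1 + (-1)·1 = -41/14 ≠ 1 ⇒ order 0.

0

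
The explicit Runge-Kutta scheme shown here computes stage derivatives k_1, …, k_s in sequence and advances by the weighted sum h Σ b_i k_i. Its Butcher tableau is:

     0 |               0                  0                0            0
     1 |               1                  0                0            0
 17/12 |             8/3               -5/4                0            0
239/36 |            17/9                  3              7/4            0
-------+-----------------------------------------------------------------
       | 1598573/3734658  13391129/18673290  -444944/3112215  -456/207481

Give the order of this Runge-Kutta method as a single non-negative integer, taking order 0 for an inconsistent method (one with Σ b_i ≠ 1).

b = (1598573/3734658, 13391129/18673290, -444944/3112215, -456/207481)
c = (0, 1, 17/12, 239/36)
Ac = (0, 0, -5/4, 263/48)
Σ b_i: 1598573/3734658·1 + 13391129/18673290·1 + (-444944/3112215)·1 + (-456/207481)·1 = 1 ✓
b·c: 13391129/18673290·1 + (-444944/3112215)·17/12 + (-456/207481)·239/36 = 1/2 ✓
b·c²: 13391129/18673290·1 + (-444944/3112215)·289/144 + (-456/207481)·57121/1296 = 1/3 ✓
b·Ac: (-444944/3112215)·(-5/4) + (-456/207481)·263/48 = 1/6 ✓
b·c³: 13391129/18673290·1 + (-444944/3112215)·4913/1728 + (-456/207481)·13651919/46656 = -134088815/403343064 ≠ 1/4 ⇒ order 3.
b·(c∘Ac): (-444944/3112215)·(-85/48) + (-456/207481)·62857/1728 = 2587741/14938632 ≠ 1/8
b·Ac²: (-444944/3112215)·(-5/4) + (-456/207481)·3751/576 = 272873/1659848 ≠ 1/12
b·A²c: (-456/207481)·(-35/16) = 1995/414962 ≠ 1/24

3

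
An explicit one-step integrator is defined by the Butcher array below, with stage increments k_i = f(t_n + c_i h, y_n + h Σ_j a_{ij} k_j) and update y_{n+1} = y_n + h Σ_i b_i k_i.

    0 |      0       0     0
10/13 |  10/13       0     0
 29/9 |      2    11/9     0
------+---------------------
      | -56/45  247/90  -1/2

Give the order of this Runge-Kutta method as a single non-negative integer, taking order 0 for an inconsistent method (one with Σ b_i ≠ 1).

2

b = (-56/45, 247/90, -1/2)
c = (0, 10/13, 29/9)
Ac = (0, 0, 110/117)
Σ b_i: (-56/45)·1 + 247/90·1 + (-1/2)·1 = 1 ✓
b·c: 247/90·10/13 + (-1/2)·29/9 = 1/2 ✓
b·c²: 247/90·100/169 + (-1/2)·841/81 = -7513/2106 ≠ 1/3 ⇒ order 2.
b·Ac: (-1/2)·110/117 = -55/117 ≠ 1/6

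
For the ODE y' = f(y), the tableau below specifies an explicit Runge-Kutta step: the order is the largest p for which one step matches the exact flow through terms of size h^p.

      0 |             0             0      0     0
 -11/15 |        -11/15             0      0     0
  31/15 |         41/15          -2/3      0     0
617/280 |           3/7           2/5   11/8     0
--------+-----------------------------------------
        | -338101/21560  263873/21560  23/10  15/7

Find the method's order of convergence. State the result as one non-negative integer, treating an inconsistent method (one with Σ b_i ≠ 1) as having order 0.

b = (-338101/21560, 263873/21560, 23/10, 15/7)
c = (0, -11/15, 31/15, 617/280)
Ac = (0, 0, 22/45, 1529/600)
Σ b_i: (-338101/21560)·1 + 263873/21560·1 + 23/10·1 + 15/7·1 = 1 ✓
b·c: 263873/21560·(-11/15) + 23/10·31/15 + 15/7·617/280 = 1/2 ✓
b·c²: 263873/21560·121/225 + 23/10·961/225 + 15/7·380689/78400 = 220704457/8232000 ≠ 1/3 ⇒ order 2.
b·Ac: 23/10·22/45 + 15/7·1529/600 = 82973/12600 ≠ 1/6

2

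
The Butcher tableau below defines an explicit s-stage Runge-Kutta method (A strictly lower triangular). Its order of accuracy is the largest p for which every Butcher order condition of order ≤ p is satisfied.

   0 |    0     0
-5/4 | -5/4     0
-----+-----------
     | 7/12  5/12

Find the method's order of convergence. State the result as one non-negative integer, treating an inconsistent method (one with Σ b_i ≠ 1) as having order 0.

b = (7/12, 5/12)
c = (0, -5/4)
Σ b_i: 7/12·1 + 5/12·1 = 1 ✓
b·c: 5/12·(-5/4) = -25/48 ≠ 1/2 ⇒ order 1.

1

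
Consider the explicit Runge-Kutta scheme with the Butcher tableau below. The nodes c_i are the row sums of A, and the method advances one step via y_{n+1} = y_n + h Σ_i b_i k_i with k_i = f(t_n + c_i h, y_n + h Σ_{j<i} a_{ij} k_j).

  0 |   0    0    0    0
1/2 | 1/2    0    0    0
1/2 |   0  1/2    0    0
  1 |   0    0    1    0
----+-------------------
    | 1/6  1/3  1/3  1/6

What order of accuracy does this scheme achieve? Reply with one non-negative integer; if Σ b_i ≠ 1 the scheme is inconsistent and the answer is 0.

4

b = (1/6, 1/3, 1/3, 1/6)
c = (0, 1/2, 1/2, 1)
Ac = (0, 0, 1/4, 1/2)
Σ b_i: 1/6·1 + 1/3·1 + 1/3·1 + 1/6·1 = 1 ✓
b·c: 1/3·1/2 + 1/3·1/2 + 1/6·1 = 1/2 ✓
b·c²: 1/3·1/4 + 1/3·1/4 + 1/6·1 = 1/3 ✓
b·Ac: 1/3·1/4 + 1/6·1/2 = 1/6 ✓
b·c³: 1/3·1/8 + 1/3·1/8 + 1/6·1 = 1/4 ✓
b·(c∘Ac): 1/3·1/8 + 1/6·1/2 = 1/8 ✓
b·Ac²: 1/3·1/8 + 1/6·1/4 = 1/12 ✓
b·A²c: 1/6·1/4 = 1/24 ✓; 4 stages ⇒ order 4.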